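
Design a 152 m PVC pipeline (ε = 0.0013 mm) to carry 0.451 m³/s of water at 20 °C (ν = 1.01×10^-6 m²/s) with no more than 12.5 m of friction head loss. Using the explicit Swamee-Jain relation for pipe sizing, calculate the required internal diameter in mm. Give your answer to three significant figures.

Swamee-Jain (Type III): D = 0.66·[ε^1.25·(LQ²/(gh_f))^4.75 + ν·Q^9.4·(L/(gh_f))^5.2]^0.04
LQ²/(gh_f) = 0.2521; L/(gh_f) = 1.240
Term 1 = ε^1.25·(…)^4.75 = 6.31×10^-11; Term 2 = ν·Q^9.4·(…)^5.2 = 1.73×10^-9
D = 0.66·(6.31×10^-11 + 1.73×10^-9)^0.04 = 0.2949 m = 295 mm
Check: V = 6.60 m/s, Re = 1.93×10^6, f = 0.01059, h_f = 12.1 m ≈ 12.5 m ✓

D ≈ 295 mm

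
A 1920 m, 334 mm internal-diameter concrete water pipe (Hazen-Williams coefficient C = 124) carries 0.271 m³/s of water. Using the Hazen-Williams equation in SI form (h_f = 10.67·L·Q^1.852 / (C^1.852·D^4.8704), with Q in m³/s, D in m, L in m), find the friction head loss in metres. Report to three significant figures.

h_f = 10.67·1920·0.271^1.852 / (124^1.852·0.334^4.8704) = 50.57 m

h_f ≈ 50.6 m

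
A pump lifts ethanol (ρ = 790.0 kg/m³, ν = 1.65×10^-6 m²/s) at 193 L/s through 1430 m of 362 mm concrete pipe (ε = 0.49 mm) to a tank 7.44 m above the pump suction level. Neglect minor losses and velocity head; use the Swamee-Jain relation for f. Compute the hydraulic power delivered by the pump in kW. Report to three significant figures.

P_hyd ≈ 34.3 kW

V = 4Q/(πD²) = 1.875 m/s; Re = 4.11×10^5; ε/D = 0.00135; f = 0.02188
h_f = f(L/D)V²/2g = 15.49 m
Total head H = z + h_f = 7.44 + 15.49 = 22.93 m
P_hyd = ρgQH = 790.0·9.81·0.193·22.93 = 34.30 kW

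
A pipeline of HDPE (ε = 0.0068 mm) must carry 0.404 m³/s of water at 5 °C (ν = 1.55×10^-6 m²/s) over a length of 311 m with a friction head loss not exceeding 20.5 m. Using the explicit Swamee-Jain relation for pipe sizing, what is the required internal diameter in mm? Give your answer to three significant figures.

Swamee-Jain (Type III): D = 0.66·[ε^1.25·(LQ²/(gh_f))^4.75 + ν·Q^9.4·(L/(gh_f))^5.2]^0.04
LQ²/(gh_f) = 0.2524; L/(gh_f) = 1.546
Term 1 = ε^1.25·(…)^4.75 = 5.02×10^-10; Term 2 = ν·Q^9.4·(…)^5.2 = 2.98×10^-9
D = 0.66·(5.02×10^-10 + 2.98×10^-9)^0.04 = 0.3029 m = 303 mm
Check: V = 5.61 m/s, Re = 1.10×10^6, f = 0.01199, h_f = 19.7 m ≈ 20.5 m ✓

D ≈ 303 mm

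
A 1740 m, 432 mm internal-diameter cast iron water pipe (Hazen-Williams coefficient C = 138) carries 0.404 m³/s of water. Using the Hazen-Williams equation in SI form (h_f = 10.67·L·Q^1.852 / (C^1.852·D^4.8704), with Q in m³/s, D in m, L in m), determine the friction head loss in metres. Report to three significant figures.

h_f = 10.67·1740·0.404^1.852 / (138^1.852·0.432^4.8704) = 22.49 m

h_f ≈ 22.5 m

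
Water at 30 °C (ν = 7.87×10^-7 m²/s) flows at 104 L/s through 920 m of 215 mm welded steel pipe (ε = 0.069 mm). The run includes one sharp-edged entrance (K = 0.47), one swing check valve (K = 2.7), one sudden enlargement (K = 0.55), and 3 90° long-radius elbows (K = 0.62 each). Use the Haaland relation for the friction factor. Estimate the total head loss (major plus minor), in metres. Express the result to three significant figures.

V = 4Q/(πD²) = 2.865 m/s; V²/2g = 0.4182 m
Re = 7.83×10^5, ε/D = 3.21×10^-4 → f = 0.01594 (Haaland)
Major: h_f = f(L/D)·V²/2g = 0.01594·4279·0.4182 = 28.53 m
Minor: ΣK = 5.58; h_m = ΣK·V²/2g = 2.334 m
Total H_L = 28.53 + 2.334 = 30.87 m

H_L ≈ 30.9 m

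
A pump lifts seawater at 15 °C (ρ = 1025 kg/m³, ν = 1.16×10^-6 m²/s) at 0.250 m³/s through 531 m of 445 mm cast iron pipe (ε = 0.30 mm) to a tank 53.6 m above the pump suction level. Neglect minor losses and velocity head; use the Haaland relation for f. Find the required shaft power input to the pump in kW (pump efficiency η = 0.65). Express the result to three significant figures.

P_shaft ≈ 219 kW

V = 4Q/(πD²) = 1.607 m/s; Re = 6.17×10^5; ε/D = 6.74×10^-4; f = 0.01848
h_f = f(L/D)V²/2g = 2.904 m
Total head H = z + h_f = 53.6 + 2.904 = 56.50 m
P_hyd = ρgQH = 1025·9.81·0.250·56.50 = 142.0 kW
P_shaft = P_hyd/η = 142.0/0.65 = 218.5 kW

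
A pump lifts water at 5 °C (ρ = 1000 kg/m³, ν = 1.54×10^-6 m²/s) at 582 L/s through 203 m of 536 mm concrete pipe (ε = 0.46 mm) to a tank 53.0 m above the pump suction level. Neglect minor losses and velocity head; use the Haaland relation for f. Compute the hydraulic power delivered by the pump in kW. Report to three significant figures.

V = 4Q/(πD²) = 2.579 m/s; Re = 8.98×10^5; ε/D = 8.58×10^-4; f = 0.01929
h_f = f(L/D)V²/2g = 2.478 m
Total head H = z + h_f = 53.0 + 2.478 = 55.48 m
P_hyd = ρgQH = 1000·9.81·0.582·55.48 = 316.7 kW

P_hyd ≈ 317 kW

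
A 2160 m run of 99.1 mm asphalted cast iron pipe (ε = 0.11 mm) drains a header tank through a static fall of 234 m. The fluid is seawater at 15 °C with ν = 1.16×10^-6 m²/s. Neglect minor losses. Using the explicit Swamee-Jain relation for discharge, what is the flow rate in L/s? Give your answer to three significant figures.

Swamee-Jain (Type II): Q = -0.965·√(gD⁵h_f/L)·ln[ε/(3.7D) + √(3.17ν²L/(gD³h_f))]
√(gD⁵h_f/L) = √(9.81·0.0991⁵·234/2160) = 0.003187
ε/(3.7D) = 3.00×10^-4; √(3.17ν²L/(gD³h_f)) = 6.42×10^-5
Q = -0.965·0.003187·ln(3.642×10^-4) = 0.02435 m³/s
Check: V = 3.16 m/s, Re = 2.70×10^5, f = 0.02129, h_f = 236 m ≈ 234 m ✓

Q ≈ 24.4 L/s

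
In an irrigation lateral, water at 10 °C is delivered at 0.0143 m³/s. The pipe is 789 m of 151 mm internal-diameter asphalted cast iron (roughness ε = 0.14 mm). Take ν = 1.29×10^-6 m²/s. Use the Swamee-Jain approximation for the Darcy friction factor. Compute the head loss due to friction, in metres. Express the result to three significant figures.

V = 4Q/(πD²) = 4·0.0143/(π·0.151²) = 0.7985 m/s
Re = VD/ν = 0.7985·0.151/1.29×10^-6 = 9.35×10^4 → turbulent
ε/D = 0.14/151 = 9.27×10^-4
Swamee-Jain: f = 0.02223
h_f = f(L/D)V²/(2g) = 0.02223·(789/0.151)·0.7985²/(2·9.81) = 3.776 m

h_f ≈ 3.78 m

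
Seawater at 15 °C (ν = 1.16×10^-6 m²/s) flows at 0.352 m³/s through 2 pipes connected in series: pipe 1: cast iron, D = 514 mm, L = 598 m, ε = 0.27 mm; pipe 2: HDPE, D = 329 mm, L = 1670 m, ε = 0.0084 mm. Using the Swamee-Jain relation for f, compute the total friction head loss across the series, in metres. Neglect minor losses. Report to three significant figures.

Pipe 1: V = 1.696 m/s, Re = 7.52×10^5, ε/D = 5.25×10^-4, f = 0.01763, h_1 = f(L/D)V²/2g = 3.008 m
Pipe 2: V = 4.141 m/s, Re = 1.17×10^6, ε/D = 2.55×10^-5, f = 0.01195, h_2 = f(L/D)V²/2g = 53.00 m
Series → Q common, losses add: H = Σh = 56.01 m

H ≈ 56.0 m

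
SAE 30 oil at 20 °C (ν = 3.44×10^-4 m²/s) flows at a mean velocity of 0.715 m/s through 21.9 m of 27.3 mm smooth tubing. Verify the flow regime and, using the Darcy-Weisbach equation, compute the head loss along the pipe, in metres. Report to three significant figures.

Re = VD/ν = 0.715·0.02730/3.44×10^-4 = 56.7 → laminar (Re < 2300)
f = 64/Re = 1.128
h_f = f(L/D)V²/(2g) = 1.128·(21.9/0.02730)·0.715²/(2·9.81) = 23.58 m

h_f ≈ 23.6 m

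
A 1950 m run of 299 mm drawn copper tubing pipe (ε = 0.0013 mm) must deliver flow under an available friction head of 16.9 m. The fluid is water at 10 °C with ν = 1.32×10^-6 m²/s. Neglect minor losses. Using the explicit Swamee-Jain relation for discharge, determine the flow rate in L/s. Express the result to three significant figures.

Q ≈ 136 L/s

Swamee-Jain (Type II): Q = -0.965·√(gD⁵h_f/L)·ln[ε/(3.7D) + √(3.17ν²L/(gD³h_f))]
√(gD⁵h_f/L) = √(9.81·0.299⁵·16.9/1950) = 0.01425
ε/(3.7D) = 1.18×10^-6; √(3.17ν²L/(gD³h_f)) = 4.93×10^-5
Q = -0.965·0.01425·ln(5.047×10^-5) = 0.1361 m³/s
Check: V = 1.94 m/s, Re = 4.39×10^5, f = 0.01347, h_f = 16.8 m ≈ 16.9 m ✓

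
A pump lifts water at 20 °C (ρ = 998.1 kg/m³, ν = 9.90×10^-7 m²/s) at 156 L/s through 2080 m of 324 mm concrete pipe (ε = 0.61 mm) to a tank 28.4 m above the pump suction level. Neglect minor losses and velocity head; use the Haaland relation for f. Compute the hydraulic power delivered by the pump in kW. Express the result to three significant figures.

P_hyd ≈ 85.2 kW

V = 4Q/(πD²) = 1.892 m/s; Re = 6.19×10^5; ε/D = 0.00188; f = 0.02337
h_f = f(L/D)V²/2g = 27.37 m
Total head H = z + h_f = 28.4 + 27.37 = 55.77 m
P_hyd = ρgQH = 998.1·9.81·0.156·55.77 = 85.19 kW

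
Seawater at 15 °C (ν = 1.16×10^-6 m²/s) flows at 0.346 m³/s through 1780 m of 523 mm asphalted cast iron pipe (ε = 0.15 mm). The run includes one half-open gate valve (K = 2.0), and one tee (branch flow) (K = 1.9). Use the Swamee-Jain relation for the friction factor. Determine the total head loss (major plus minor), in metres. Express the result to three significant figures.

V = 4Q/(πD²) = 1.611 m/s; V²/2g = 0.1322 m
Re = 7.26×10^5, ε/D = 2.87×10^-4 → f = 0.01589 (Swamee-Jain)
Major: h_f = f(L/D)·V²/2g = 0.01589·3403·0.1322 = 7.150 m
Minor: ΣK = 3.90; h_m = ΣK·V²/2g = 0.5156 m
Total H_L = 7.150 + 0.5156 = 7.665 m

H_L ≈ 7.67 m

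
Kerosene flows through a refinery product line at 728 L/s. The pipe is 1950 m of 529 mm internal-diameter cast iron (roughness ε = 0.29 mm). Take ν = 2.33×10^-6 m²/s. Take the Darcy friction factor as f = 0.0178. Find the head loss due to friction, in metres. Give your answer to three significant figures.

h_f ≈ 36.7 m

V = 4Q/(πD²) = 4·0.728/(π·0.529²) = 3.312 m/s
h_f = f(L/D)V²/(2g) = 0.01780·(1950/0.529)·3.312²/(2·9.81) = 36.69 m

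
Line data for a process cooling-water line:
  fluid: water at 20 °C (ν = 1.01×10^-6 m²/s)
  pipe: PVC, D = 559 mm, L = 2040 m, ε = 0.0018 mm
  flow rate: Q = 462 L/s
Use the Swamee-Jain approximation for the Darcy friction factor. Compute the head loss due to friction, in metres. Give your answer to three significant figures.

V = 4Q/(πD²) = 4·0.462/(π·0.559²) = 1.882 m/s
Re = VD/ν = 1.882·0.559/1.01×10^-6 = 1.04×10^6 → turbulent
ε/D = 0.0018/559 = 3.22×10^-6
Swamee-Jain: f = 0.01161
h_f = f(L/D)V²/(2g) = 0.01161·(2040/0.559)·1.882²/(2·9.81) = 7.653 m

h_f ≈ 7.65 m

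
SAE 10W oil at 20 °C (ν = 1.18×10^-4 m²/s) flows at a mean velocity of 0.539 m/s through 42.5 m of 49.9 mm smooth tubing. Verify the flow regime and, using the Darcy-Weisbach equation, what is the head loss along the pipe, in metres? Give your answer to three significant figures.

h_f ≈ 3.54 m

Re = VD/ν = 0.539·0.04990/1.18×10^-4 = 228 → laminar (Re < 2300)
f = 64/Re = 0.2808
h_f = f(L/D)V²/(2g) = 0.2808·(42.5/0.04990)·0.539²/(2·9.81) = 3.541 m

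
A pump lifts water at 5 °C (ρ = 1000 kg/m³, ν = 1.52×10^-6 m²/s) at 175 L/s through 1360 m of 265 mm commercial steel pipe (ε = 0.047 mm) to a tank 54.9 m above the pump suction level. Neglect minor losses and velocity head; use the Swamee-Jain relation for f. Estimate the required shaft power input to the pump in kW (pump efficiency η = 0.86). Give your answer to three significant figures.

P_shaft ≈ 189 kW

V = 4Q/(πD²) = 3.173 m/s; Re = 5.53×10^5; ε/D = 1.77×10^-4; f = 0.01516
h_f = f(L/D)V²/2g = 39.92 m
Total head H = z + h_f = 54.9 + 39.92 = 94.82 m
P_hyd = ρgQH = 1000·9.81·0.175·94.82 = 162.8 kW
P_shaft = P_hyd/η = 162.8/0.86 = 189.3 kW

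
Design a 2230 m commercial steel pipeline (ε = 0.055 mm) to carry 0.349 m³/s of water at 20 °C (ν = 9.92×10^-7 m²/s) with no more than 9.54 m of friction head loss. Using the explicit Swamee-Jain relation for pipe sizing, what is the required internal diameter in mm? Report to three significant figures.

Swamee-Jain (Type III): D = 0.66·[ε^1.25·(LQ²/(gh_f))^4.75 + ν·Q^9.4·(L/(gh_f))^5.2]^0.04
LQ²/(gh_f) = 2.902; L/(gh_f) = 23.83
Term 1 = ε^1.25·(…)^4.75 = 7.47×10^-4; Term 2 = ν·Q^9.4·(…)^5.2 = 7.24×10^-4
D = 0.66·(7.47×10^-4 + 7.24×10^-4)^0.04 = 0.5085 m = 508 mm
Check: V = 1.72 m/s, Re = 8.81×10^5, f = 0.01377, h_f = 9.09 m ≈ 9.54 m ✓

D ≈ 508 mm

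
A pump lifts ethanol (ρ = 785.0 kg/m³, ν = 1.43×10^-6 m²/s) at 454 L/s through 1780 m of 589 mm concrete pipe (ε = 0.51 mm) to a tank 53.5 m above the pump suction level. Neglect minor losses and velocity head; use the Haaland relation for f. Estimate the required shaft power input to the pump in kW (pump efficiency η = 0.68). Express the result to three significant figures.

P_shaft ≈ 318 kW

V = 4Q/(πD²) = 1.666 m/s; Re = 6.86×10^5; ε/D = 8.66×10^-4; f = 0.01943
h_f = f(L/D)V²/2g = 8.309 m
Total head H = z + h_f = 53.5 + 8.309 = 61.81 m
P_hyd = ρgQH = 785.0·9.81·0.454·61.81 = 216.1 kW
P_shaft = P_hyd/η = 216.1/0.68 = 317.8 kW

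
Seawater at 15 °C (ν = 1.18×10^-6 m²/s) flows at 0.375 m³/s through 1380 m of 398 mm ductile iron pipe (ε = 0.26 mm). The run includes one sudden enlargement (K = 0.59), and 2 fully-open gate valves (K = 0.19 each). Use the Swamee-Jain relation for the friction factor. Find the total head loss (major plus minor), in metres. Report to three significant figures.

H_L ≈ 29.8 m

V = 4Q/(πD²) = 3.014 m/s; V²/2g = 0.4631 m
Re = 1.02×10^6, ε/D = 6.53×10^-4 → f = 0.01825 (Swamee-Jain)
Major: h_f = f(L/D)·V²/2g = 0.01825·3467·0.4631 = 29.31 m
Minor: ΣK = 0.970; h_m = ΣK·V²/2g = 0.4492 m
Total H_L = 29.31 + 0.4492 = 29.75 m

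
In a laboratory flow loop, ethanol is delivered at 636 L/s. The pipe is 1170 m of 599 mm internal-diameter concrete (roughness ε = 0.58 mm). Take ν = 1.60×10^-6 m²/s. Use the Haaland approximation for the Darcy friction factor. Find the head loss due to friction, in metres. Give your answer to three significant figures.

h_f ≈ 10.1 m

V = 4Q/(πD²) = 4·0.636/(π·0.599²) = 2.257 m/s
Re = VD/ν = 2.257·0.599/1.60×10^-6 = 8.45×10^5 → turbulent
ε/D = 0.58/599 = 9.68×10^-4
Haaland: f = 0.01984
h_f = f(L/D)V²/(2g) = 0.01984·(1170/0.599)·2.257²/(2·9.81) = 10.06 m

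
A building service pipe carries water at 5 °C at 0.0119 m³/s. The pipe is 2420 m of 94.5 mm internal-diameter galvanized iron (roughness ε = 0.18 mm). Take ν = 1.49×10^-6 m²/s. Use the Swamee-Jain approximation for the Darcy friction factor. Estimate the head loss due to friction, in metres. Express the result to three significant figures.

h_f ≈ 93.8 m

V = 4Q/(πD²) = 4·0.0119/(π·0.0945²) = 1.697 m/s
Re = VD/ν = 1.697·0.0945/1.49×10^-6 = 1.08×10^5 → turbulent
ε/D = 0.18/94.5 = 0.00190
Swamee-Jain: f = 0.02497
h_f = f(L/D)V²/(2g) = 0.02497·(2420/0.0945)·1.697²/(2·9.81) = 93.80 m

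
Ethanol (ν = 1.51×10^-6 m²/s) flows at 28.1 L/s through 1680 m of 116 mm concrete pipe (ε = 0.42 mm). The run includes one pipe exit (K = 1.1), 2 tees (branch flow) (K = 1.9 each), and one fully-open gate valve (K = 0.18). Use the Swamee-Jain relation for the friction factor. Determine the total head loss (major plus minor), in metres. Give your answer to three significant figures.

V = 4Q/(πD²) = 2.659 m/s; V²/2g = 0.3603 m
Re = 2.04×10^5, ε/D = 0.00362 → f = 0.02836 (Swamee-Jain)
Major: h_f = f(L/D)·V²/2g = 0.02836·14483·0.3603 = 148.0 m
Minor: ΣK = 5.08; h_m = ΣK·V²/2g = 1.830 m
Total H_L = 148.0 + 1.830 = 149.8 m

H_L ≈ 150 m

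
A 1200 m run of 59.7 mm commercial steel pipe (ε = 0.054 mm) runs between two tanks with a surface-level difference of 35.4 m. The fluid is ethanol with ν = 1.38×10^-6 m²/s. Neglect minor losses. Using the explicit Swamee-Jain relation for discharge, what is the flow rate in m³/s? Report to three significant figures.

Swamee-Jain (Type II): Q = -0.965·√(gD⁵h_f/L)·ln[ε/(3.7D) + √(3.17ν²L/(gD³h_f))]
√(gD⁵h_f/L) = √(9.81·0.0597⁵·35.4/1200) = 4.685×10^-4
ε/(3.7D) = 2.44×10^-4; √(3.17ν²L/(gD³h_f)) = 3.13×10^-4
Q = -0.965·4.685×10^-4·ln(5.576×10^-4) = 0.003387 m³/s
Check: V = 1.21 m/s, Re = 5.23×10^4, f = 0.02375, h_f = 35.6 m ≈ 35.4 m ✓

Q ≈ 0.00339 m³/s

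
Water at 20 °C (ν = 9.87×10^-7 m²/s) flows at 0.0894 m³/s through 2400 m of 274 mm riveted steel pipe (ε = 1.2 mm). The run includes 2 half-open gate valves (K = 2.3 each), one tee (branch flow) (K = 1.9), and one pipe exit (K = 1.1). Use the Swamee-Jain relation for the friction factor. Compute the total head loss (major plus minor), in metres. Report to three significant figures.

H_L ≈ 31.2 m

V = 4Q/(πD²) = 1.516 m/s; V²/2g = 0.1172 m
Re = 4.21×10^5, ε/D = 0.00438 → f = 0.02955 (Swamee-Jain)
Major: h_f = f(L/D)·V²/2g = 0.02955·8759·0.1172 = 30.32 m
Minor: ΣK = 7.60; h_m = ΣK·V²/2g = 0.8904 m
Total H_L = 30.32 + 0.8904 = 31.21 m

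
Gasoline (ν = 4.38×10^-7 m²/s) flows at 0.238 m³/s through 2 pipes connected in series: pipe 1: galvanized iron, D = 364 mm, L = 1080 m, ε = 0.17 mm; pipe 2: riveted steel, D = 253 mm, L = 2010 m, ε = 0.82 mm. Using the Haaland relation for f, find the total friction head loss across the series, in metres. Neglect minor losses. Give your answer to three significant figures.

Pipe 1: V = 2.287 m/s, Re = 1.90×10^6, ε/D = 4.67×10^-4, f = 0.01673, h_1 = f(L/D)V²/2g = 13.23 m
Pipe 2: V = 4.734 m/s, Re = 2.73×10^6, ε/D = 0.00324, f = 0.02684, h_2 = f(L/D)V²/2g = 243.6 m
Series → Q common, losses add: H = Σh = 256.8 m

H ≈ 257 m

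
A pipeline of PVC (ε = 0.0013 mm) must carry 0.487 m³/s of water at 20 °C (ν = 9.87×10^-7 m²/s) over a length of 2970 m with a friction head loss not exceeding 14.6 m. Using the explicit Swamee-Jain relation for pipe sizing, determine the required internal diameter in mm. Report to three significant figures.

D ≈ 544 mm

Swamee-Jain (Type III): D = 0.66·[ε^1.25·(LQ²/(gh_f))^4.75 + ν·Q^9.4·(L/(gh_f))^5.2]^0.04
LQ²/(gh_f) = 4.918; L/(gh_f) = 20.74
Term 1 = ε^1.25·(…)^4.75 = 8.48×10^-5; Term 2 = ν·Q^9.4·(…)^5.2 = 0.00802
D = 0.66·(8.48×10^-5 + 0.00802)^0.04 = 0.5444 m = 544 mm
Check: V = 2.09 m/s, Re = 1.15×10^6, f = 0.01140, h_f = 13.9 m ≈ 14.6 m ✓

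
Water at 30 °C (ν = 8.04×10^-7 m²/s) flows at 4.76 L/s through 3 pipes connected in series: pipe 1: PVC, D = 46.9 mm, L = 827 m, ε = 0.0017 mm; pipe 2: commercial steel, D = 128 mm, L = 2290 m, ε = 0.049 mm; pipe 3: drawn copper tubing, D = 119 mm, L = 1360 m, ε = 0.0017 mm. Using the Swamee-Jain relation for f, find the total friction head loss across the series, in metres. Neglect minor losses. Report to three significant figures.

Pipe 1: V = 2.755 m/s, Re = 1.61×10^5, ε/D = 3.62×10^-5, f = 0.01650, h_1 = f(L/D)V²/2g = 112.6 m
Pipe 2: V = 0.3699 m/s, Re = 5.89×10^4, ε/D = 3.83×10^-4, f = 0.02159, h_2 = f(L/D)V²/2g = 2.694 m
Pipe 3: V = 0.4280 m/s, Re = 6.33×10^4, ε/D = 1.43×10^-5, f = 0.01976, h_3 = f(L/D)V²/2g = 2.109 m
Series → Q common, losses add: H = Σh = 117.4 m

H ≈ 117 m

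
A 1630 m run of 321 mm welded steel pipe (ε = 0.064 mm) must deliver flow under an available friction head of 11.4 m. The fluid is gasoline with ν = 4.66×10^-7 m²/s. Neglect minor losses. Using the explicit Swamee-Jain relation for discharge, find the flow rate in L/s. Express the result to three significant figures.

Swamee-Jain (Type II): Q = -0.965·√(gD⁵h_f/L)·ln[ε/(3.7D) + √(3.17ν²L/(gD³h_f))]
√(gD⁵h_f/L) = √(9.81·0.321⁵·11.4/1630) = 0.01529
ε/(3.7D) = 5.39×10^-5; √(3.17ν²L/(gD³h_f)) = 1.74×10^-5
Q = -0.965·0.01529·ln(7.130×10^-5) = 0.1409 m³/s
Check: V = 1.74 m/s, Re = 1.20×10^6, f = 0.01462, h_f = 11.5 m ≈ 11.4 m ✓

Q ≈ 141 L/s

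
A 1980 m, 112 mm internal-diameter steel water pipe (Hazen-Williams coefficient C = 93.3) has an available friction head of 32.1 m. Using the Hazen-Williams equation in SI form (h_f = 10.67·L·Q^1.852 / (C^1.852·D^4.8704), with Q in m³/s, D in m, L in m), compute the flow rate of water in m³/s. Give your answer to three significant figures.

Q ≈ 0.00887 m³/s

Rearranging: Q = [h_f·C^1.852·D^4.8704 / (10.67·L)]^(1/1.852)
Q = [32.1·93.3^1.852·0.112^4.8704 / (10.67·1980)]^0.540 = 0.008866 m³/s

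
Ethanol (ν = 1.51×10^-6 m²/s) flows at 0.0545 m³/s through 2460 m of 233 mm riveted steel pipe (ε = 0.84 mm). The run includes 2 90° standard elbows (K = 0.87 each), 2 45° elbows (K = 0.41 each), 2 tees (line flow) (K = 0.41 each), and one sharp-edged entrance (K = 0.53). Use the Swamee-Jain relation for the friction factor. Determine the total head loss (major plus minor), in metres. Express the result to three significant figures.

V = 4Q/(πD²) = 1.278 m/s; V²/2g = 0.08327 m
Re = 1.97×10^5, ε/D = 0.00361 → f = 0.02835 (Swamee-Jain)
Major: h_f = f(L/D)·V²/2g = 0.02835·10558·0.08327 = 24.93 m
Minor: ΣK = 3.91; h_m = ΣK·V²/2g = 0.3256 m
Total H_L = 24.93 + 0.3256 = 25.25 m

H_L ≈ 25.3 m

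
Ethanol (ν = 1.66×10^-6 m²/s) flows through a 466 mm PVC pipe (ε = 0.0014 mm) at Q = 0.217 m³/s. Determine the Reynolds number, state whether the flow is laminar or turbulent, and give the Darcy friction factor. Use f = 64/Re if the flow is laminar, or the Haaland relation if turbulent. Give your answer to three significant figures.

V = 4Q/(πD²) = 1.272 m/s
Re = VD/ν = 1.272·0.466/1.66×10^-6 = 3.57×10^5
Re > 4000 → turbulent; ε/D = 3.00×10^-6
Haaland: f = 0.01391

Re ≈ 3.57×10^5; turbulent; f ≈ 0.0139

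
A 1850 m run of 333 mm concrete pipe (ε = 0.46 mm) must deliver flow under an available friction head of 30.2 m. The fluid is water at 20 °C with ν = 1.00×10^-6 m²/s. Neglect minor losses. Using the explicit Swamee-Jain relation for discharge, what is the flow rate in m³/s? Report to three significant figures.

Swamee-Jain (Type II): Q = -0.965·√(gD⁵h_f/L)·ln[ε/(3.7D) + √(3.17ν²L/(gD³h_f))]
√(gD⁵h_f/L) = √(9.81·0.333⁵·30.2/1850) = 0.02561
ε/(3.7D) = 3.73×10^-4; √(3.17ν²L/(gD³h_f)) = 2.32×10^-5
Q = -0.965·0.02561·ln(3.965×10^-4) = 0.1936 m³/s
Check: V = 2.22 m/s, Re = 7.40×10^5, f = 0.02170, h_f = 30.3 m ≈ 30.2 m ✓

Q ≈ 0.194 m³/s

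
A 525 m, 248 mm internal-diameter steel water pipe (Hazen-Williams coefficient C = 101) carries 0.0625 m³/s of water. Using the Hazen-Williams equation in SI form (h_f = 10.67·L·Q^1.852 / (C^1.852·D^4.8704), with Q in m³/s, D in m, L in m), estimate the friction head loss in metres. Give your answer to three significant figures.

h_f ≈ 5.70 m

h_f = 10.67·525·0.0625^1.852 / (101^1.852·0.248^4.8704) = 5.696 m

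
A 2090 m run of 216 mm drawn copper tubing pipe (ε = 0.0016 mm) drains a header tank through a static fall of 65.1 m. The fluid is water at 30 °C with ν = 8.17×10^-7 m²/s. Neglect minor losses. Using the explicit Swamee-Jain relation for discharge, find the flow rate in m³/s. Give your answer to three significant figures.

Swamee-Jain (Type II): Q = -0.965·√(gD⁵h_f/L)·ln[ε/(3.7D) + √(3.17ν²L/(gD³h_f))]
√(gD⁵h_f/L) = √(9.81·0.216⁵·65.1/2090) = 0.01199
ε/(3.7D) = 2.00×10^-6; √(3.17ν²L/(gD³h_f)) = 2.62×10^-5
Q = -0.965·0.01199·ln(2.822×10^-5) = 0.1212 m³/s
Check: V = 3.31 m/s, Re = 8.74×10^5, f = 0.01204, h_f = 64.9 m ≈ 65.1 m ✓

Q ≈ 0.121 m³/s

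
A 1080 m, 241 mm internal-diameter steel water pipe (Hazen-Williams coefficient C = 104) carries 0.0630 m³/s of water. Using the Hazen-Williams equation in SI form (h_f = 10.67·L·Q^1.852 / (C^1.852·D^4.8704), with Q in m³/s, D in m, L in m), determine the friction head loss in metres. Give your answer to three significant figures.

h_f = 10.67·1080·0.0630^1.852 / (104^1.852·0.241^4.8704) = 12.95 m

h_f ≈ 12.9 m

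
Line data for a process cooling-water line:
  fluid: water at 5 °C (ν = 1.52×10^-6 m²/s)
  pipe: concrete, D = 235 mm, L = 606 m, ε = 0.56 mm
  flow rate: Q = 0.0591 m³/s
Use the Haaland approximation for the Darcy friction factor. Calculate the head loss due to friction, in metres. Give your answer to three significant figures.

V = 4Q/(πD²) = 4·0.0591/(π·0.235²) = 1.363 m/s
Re = VD/ν = 1.363·0.235/1.52×10^-6 = 2.11×10^5 → turbulent
ε/D = 0.56/235 = 0.00238
Haaland: f = 0.02526
h_f = f(L/D)V²/(2g) = 0.02526·(606/0.235)·1.363²/(2·9.81) = 6.165 m

h_f ≈ 6.17 m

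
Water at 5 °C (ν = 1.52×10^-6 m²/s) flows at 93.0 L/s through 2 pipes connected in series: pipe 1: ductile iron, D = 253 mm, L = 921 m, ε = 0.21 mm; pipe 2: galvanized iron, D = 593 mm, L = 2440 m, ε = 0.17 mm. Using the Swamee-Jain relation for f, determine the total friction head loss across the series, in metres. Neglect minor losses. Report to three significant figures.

H ≈ 13.1 m

Pipe 1: V = 1.850 m/s, Re = 3.08×10^5, ε/D = 8.30×10^-4, f = 0.01998, h_1 = f(L/D)V²/2g = 12.69 m
Pipe 2: V = 0.3367 m/s, Re = 1.31×10^5, ε/D = 2.87×10^-4, f = 0.01868, h_2 = f(L/D)V²/2g = 0.4441 m
Series → Q common, losses add: H = Σh = 13.13 m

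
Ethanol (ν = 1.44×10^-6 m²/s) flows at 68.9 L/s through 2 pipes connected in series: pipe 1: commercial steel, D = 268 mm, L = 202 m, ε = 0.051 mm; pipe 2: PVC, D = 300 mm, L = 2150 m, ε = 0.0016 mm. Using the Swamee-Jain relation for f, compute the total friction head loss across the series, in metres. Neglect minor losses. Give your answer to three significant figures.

H ≈ 6.35 m

Pipe 1: V = 1.221 m/s, Re = 2.27×10^5, ε/D = 1.90×10^-4, f = 0.01678, h_1 = f(L/D)V²/2g = 0.9617 m
Pipe 2: V = 0.9747 m/s, Re = 2.03×10^5, ε/D = 5.33×10^-6, f = 0.01554, h_2 = f(L/D)V²/2g = 5.392 m
Series → Q common, losses add: H = Σh = 6.353 m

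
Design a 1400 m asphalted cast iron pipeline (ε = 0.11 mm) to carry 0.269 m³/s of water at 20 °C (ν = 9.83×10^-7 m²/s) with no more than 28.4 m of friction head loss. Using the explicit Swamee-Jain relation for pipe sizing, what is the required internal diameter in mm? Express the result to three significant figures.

D ≈ 348 mm

Swamee-Jain (Type III): D = 0.66·[ε^1.25·(LQ²/(gh_f))^4.75 + ν·Q^9.4·(L/(gh_f))^5.2]^0.04
LQ²/(gh_f) = 0.3636; L/(gh_f) = 5.025
Term 1 = ε^1.25·(…)^4.75 = 9.22×10^-8; Term 2 = ν·Q^9.4·(…)^5.2 = 1.90×10^-8
D = 0.66·(9.22×10^-8 + 1.90×10^-8)^0.04 = 0.3478 m = 348 mm
Check: V = 2.83 m/s, Re = 1.00×10^6, f = 0.01590, h_f = 26.1 m ≈ 28.4 m ✓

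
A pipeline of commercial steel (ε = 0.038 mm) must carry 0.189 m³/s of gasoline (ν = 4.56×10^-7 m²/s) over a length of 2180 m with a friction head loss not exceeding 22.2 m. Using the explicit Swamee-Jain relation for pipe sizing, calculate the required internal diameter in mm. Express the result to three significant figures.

Swamee-Jain (Type III): D = 0.66·[ε^1.25·(LQ²/(gh_f))^4.75 + ν·Q^9.4·(L/(gh_f))^5.2]^0.04
LQ²/(gh_f) = 0.3576; L/(gh_f) = 10.01
Term 1 = ε^1.25·(…)^4.75 = 2.26×10^-8; Term 2 = ν·Q^9.4·(…)^5.2 = 1.15×10^-8
D = 0.66·(2.26×10^-8 + 1.15×10^-8)^0.04 = 0.3318 m = 332 mm
Check: V = 2.19 m/s, Re = 1.59×10^6, f = 0.01329, h_f = 21.3 m ≈ 22.2 m ✓

D ≈ 332 mm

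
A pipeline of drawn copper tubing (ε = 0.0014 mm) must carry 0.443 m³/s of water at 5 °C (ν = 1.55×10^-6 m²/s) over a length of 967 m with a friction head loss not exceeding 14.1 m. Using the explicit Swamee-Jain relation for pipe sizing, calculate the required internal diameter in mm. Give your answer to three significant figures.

Swamee-Jain (Type III): D = 0.66·[ε^1.25·(LQ²/(gh_f))^4.75 + ν·Q^9.4·(L/(gh_f))^5.2]^0.04
LQ²/(gh_f) = 1.372; L/(gh_f) = 6.991
Term 1 = ε^1.25·(…)^4.75 = 2.16×10^-7; Term 2 = ν·Q^9.4·(…)^5.2 = 1.81×10^-5
D = 0.66·(2.16×10^-7 + 1.81×10^-5)^0.04 = 0.4267 m = 427 mm
Check: V = 3.10 m/s, Re = 8.53×10^5, f = 0.01200, h_f = 13.3 m ≈ 14.1 m ✓

D ≈ 427 mm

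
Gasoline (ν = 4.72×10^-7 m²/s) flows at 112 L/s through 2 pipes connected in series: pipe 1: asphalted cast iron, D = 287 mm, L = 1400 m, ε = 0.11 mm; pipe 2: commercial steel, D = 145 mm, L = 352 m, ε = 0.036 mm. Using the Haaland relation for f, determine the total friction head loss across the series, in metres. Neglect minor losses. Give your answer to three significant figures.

H ≈ 96.1 m

Pipe 1: V = 1.731 m/s, Re = 1.05×10^6, ε/D = 3.83×10^-4, f = 0.01628, h_1 = f(L/D)V²/2g = 12.14 m
Pipe 2: V = 6.783 m/s, Re = 2.08×10^6, ε/D = 2.48×10^-4, f = 0.01475, h_2 = f(L/D)V²/2g = 83.95 m
Series → Q common, losses add: H = Σh = 96.08 m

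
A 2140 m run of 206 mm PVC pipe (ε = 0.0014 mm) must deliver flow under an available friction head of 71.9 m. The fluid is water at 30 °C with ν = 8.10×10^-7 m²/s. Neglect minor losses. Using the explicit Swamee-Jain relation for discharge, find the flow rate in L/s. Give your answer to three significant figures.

Swamee-Jain (Type II): Q = -0.965·√(gD⁵h_f/L)·ln[ε/(3.7D) + √(3.17ν²L/(gD³h_f))]
√(gD⁵h_f/L) = √(9.81·0.206⁵·71.9/2140) = 0.01106
ε/(3.7D) = 1.84×10^-6; √(3.17ν²L/(gD³h_f)) = 2.69×10^-5
Q = -0.965·0.01106·ln(2.870×10^-5) = 0.1116 m³/s
Check: V = 3.35 m/s, Re = 8.52×10^5, f = 0.01208, h_f = 71.7 m ≈ 71.9 m ✓

Q ≈ 112 L/s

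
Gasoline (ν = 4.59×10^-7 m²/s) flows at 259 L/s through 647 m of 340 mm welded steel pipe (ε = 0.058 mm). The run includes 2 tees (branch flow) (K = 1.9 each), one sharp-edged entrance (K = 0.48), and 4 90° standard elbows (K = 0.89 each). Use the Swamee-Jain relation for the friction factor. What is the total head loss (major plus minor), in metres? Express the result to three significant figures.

H_L ≈ 14.2 m

V = 4Q/(πD²) = 2.853 m/s; V²/2g = 0.4148 m
Re = 2.11×10^6, ε/D = 1.71×10^-4 → f = 0.01392 (Swamee-Jain)
Major: h_f = f(L/D)·V²/2g = 0.01392·1903·0.4148 = 10.98 m
Minor: ΣK = 7.84; h_m = ΣK·V²/2g = 3.252 m
Total H_L = 10.98 + 3.252 = 14.24 m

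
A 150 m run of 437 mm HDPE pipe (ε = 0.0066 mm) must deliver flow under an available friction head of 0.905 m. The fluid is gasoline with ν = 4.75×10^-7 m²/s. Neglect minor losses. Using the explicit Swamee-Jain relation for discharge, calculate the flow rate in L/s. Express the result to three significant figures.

Swamee-Jain (Type II): Q = -0.965·√(gD⁵h_f/L)·ln[ε/(3.7D) + √(3.17ν²L/(gD³h_f))]
√(gD⁵h_f/L) = √(9.81·0.437⁵·0.905/150) = 0.03071
ε/(3.7D) = 4.08×10^-6; √(3.17ν²L/(gD³h_f)) = 1.20×10^-5
Q = -0.965·0.03071·ln(1.612×10^-5) = 0.3271 m³/s
Check: V = 2.18 m/s, Re = 2.01×10^6, f = 0.01091, h_f = 0.907 m ≈ 0.905 m ✓

Q ≈ 327 L/s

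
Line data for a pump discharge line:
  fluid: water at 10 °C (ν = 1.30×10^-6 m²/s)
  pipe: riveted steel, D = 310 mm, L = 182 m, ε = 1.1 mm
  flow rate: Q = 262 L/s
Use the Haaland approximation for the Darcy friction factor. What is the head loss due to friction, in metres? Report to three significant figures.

h_f ≈ 9.96 m

V = 4Q/(πD²) = 4·0.262/(π·0.310²) = 3.471 m/s
Re = VD/ν = 3.471·0.310/1.30×10^-6 = 8.28×10^5 → turbulent
ε/D = 1.1/310 = 0.00355
Haaland: f = 0.02763
h_f = f(L/D)V²/(2g) = 0.02763·(182/0.310)·3.471²/(2·9.81) = 9.963 m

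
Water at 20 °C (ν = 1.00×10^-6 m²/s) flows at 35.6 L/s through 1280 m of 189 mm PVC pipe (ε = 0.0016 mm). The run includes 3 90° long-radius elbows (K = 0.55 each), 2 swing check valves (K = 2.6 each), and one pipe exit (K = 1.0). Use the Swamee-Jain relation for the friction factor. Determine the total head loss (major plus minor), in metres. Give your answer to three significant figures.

H_L ≈ 9.03 m

V = 4Q/(πD²) = 1.269 m/s; V²/2g = 0.08207 m
Re = 2.40×10^5, ε/D = 8.47×10^-6 → f = 0.01508 (Swamee-Jain)
Major: h_f = f(L/D)·V²/2g = 0.01508·6772·0.08207 = 8.384 m
Minor: ΣK = 7.85; h_m = ΣK·V²/2g = 0.6442 m
Total H_L = 8.384 + 0.6442 = 9.028 m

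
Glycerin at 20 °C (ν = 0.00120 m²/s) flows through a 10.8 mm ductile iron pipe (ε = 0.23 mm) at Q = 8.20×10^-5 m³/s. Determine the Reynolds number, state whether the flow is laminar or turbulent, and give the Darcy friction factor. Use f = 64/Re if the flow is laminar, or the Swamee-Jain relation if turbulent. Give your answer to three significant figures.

Re ≈ 8.06; laminar; f = 64/Re ≈ 7.94

V = 4Q/(πD²) = 0.8951 m/s
Re = VD/ν = 0.8951·0.0108/0.00120 = 8.06
Re < 2300 → laminar → f = 64/Re = 7.944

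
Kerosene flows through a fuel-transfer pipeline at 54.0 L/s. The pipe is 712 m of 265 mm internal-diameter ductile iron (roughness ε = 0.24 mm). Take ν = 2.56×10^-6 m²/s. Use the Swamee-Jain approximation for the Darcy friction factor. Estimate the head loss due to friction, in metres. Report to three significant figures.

V = 4Q/(πD²) = 4·0.0540/(π·0.265²) = 0.9791 m/s
Re = VD/ν = 0.9791·0.265/2.56×10^-6 = 1.01×10^5 → turbulent
ε/D = 0.24/265 = 9.06×10^-4
Swamee-Jain: f = 0.02198
h_f = f(L/D)V²/(2g) = 0.02198·(712/0.265)·0.9791²/(2·9.81) = 2.885 m

h_f ≈ 2.89 m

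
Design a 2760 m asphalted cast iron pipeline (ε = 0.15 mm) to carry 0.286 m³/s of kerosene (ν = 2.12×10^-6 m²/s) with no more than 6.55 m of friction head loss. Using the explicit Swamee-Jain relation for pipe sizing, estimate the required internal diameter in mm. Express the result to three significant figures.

D ≈ 552 mm

Swamee-Jain (Type III): D = 0.66·[ε^1.25·(LQ²/(gh_f))^4.75 + ν·Q^9.4·(L/(gh_f))^5.2]^0.04
LQ²/(gh_f) = 3.513; L/(gh_f) = 42.95
Term 1 = ε^1.25·(…)^4.75 = 0.00649; Term 2 = ν·Q^9.4·(…)^5.2 = 0.00510
D = 0.66·(0.00649 + 0.00510)^0.04 = 0.5522 m = 552 mm
Check: V = 1.19 m/s, Re = 3.11×10^5, f = 0.01680, h_f = 6.10 m ≈ 6.55 m ✓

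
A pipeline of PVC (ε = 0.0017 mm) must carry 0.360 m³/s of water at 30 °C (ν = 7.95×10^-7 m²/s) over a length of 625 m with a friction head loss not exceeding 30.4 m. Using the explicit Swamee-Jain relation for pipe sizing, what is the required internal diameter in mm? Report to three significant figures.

Swamee-Jain (Type III): D = 0.66·[ε^1.25·(LQ²/(gh_f))^4.75 + ν·Q^9.4·(L/(gh_f))^5.2]^0.04
LQ²/(gh_f) = 0.2716; L/(gh_f) = 2.096
Term 1 = ε^1.25·(…)^4.75 = 1.26×10^-10; Term 2 = ν·Q^9.4·(…)^5.2 = 2.52×10^-9
D = 0.66·(1.26×10^-10 + 2.52×10^-9)^0.04 = 0.2995 m = 300 mm
Check: V = 5.11 m/s, Re = 1.93×10^6, f = 0.01064, h_f = 29.5 m ≈ 30.4 m ✓

D ≈ 300 mm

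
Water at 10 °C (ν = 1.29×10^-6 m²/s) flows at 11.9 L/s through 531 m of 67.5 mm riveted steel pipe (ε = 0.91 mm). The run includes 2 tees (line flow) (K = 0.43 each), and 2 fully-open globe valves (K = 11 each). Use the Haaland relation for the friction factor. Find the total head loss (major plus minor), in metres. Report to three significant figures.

V = 4Q/(πD²) = 3.325 m/s; V²/2g = 0.5636 m
Re = 1.74×10^5, ε/D = 0.0135 → f = 0.04240 (Haaland)
Major: h_f = f(L/D)·V²/2g = 0.04240·7867·0.5636 = 188.0 m
Minor: ΣK = 22.9; h_m = ΣK·V²/2g = 12.88 m
Total H_L = 188.0 + 12.88 = 200.9 m

H_L ≈ 201 m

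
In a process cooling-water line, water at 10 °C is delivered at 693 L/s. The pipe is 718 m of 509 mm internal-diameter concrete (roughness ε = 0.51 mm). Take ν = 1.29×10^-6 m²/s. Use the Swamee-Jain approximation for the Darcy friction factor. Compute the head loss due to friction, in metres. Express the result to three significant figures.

V = 4Q/(πD²) = 4·0.693/(π·0.509²) = 3.406 m/s
Re = VD/ν = 3.406·0.509/1.29×10^-6 = 1.34×10^6 → turbulent
ε/D = 0.51/509 = 0.00100
Swamee-Jain: f = 0.01995
h_f = f(L/D)V²/(2g) = 0.01995·(718/0.509)·3.406²/(2·9.81) = 16.64 m

h_f ≈ 16.6 m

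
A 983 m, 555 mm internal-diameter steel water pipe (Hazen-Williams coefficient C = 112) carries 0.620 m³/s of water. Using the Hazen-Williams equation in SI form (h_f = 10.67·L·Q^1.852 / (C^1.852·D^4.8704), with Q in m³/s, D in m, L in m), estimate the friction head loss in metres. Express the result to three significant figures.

h_f ≈ 12.2 m

h_f = 10.67·983·0.620^1.852 / (112^1.852·0.555^4.8704) = 12.20 m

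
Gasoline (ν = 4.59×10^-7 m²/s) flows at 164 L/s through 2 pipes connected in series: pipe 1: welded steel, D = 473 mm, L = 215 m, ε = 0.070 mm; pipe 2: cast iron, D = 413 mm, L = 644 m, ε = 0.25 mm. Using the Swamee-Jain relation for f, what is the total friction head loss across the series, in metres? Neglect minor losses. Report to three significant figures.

Pipe 1: V = 0.9333 m/s, Re = 9.62×10^5, ε/D = 1.48×10^-4, f = 0.01420, h_1 = f(L/D)V²/2g = 0.2865 m
Pipe 2: V = 1.224 m/s, Re = 1.10×10^6, ε/D = 6.05×10^-4, f = 0.01793, h_2 = f(L/D)V²/2g = 2.136 m
Series → Q common, losses add: H = Σh = 2.422 m

H ≈ 2.42 m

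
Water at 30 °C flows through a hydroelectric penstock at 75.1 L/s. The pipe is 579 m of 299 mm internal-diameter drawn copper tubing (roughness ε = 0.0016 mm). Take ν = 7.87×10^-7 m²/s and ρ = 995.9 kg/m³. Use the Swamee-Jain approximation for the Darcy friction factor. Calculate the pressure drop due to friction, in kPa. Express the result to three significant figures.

V = 4Q/(πD²) = 4·0.0751/(π·0.299²) = 1.070 m/s
Re = VD/ν = 1.070·0.299/7.87×10^-7 = 4.06×10^5 → turbulent
ε/D = 0.0016/299 = 5.35×10^-6
Swamee-Jain: f = 0.01367
h_f = f(L/D)V²/(2g) = 0.01367·(579/0.299)·1.070²/(2·9.81) = 1.543 m
Δp = ρg·h_f = 995.9·9.81·1.543 = 15.08 kPa

Δp ≈ 15.1 kPa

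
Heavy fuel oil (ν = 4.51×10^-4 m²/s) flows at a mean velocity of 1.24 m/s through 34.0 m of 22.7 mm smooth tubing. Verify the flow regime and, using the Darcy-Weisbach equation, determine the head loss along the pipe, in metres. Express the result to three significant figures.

Re = VD/ν = 1.24·0.02270/4.51×10^-4 = 62.4 → laminar (Re < 2300)
f = 64/Re = 1.025
h_f = f(L/D)V²/(2g) = 1.025·(34.0/0.02270)·1.24²/(2·9.81) = 120.4 m

h_f ≈ 120 m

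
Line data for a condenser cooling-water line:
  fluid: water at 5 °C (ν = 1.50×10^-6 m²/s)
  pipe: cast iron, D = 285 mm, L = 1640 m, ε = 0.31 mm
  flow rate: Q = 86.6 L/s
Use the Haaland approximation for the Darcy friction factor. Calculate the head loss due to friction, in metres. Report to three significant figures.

V = 4Q/(πD²) = 4·0.0866/(π·0.285²) = 1.357 m/s
Re = VD/ν = 1.357·0.285/1.50×10^-6 = 2.58×10^5 → turbulent
ε/D = 0.31/285 = 0.00109
Haaland: f = 0.02101
h_f = f(L/D)V²/(2g) = 0.02101·(1640/0.285)·1.357²/(2·9.81) = 11.35 m

h_f ≈ 11.4 m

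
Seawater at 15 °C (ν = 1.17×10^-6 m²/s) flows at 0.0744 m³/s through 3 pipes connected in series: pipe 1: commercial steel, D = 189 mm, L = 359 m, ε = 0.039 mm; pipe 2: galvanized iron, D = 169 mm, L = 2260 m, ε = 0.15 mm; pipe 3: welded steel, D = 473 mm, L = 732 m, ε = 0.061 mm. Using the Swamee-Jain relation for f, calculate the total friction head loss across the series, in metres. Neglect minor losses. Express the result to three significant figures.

Pipe 1: V = 2.652 m/s, Re = 4.28×10^5, ε/D = 2.06×10^-4, f = 0.01578, h_1 = f(L/D)V²/2g = 10.75 m
Pipe 2: V = 3.317 m/s, Re = 4.79×10^5, ε/D = 8.88×10^-4, f = 0.01988, h_2 = f(L/D)V²/2g = 149.0 m
Pipe 3: V = 0.4234 m/s, Re = 1.71×10^5, ε/D = 1.29×10^-4, f = 0.01701, h_3 = f(L/D)V²/2g = 0.2406 m
Series → Q common, losses add: H = Σh = 160.0 m

H ≈ 160 m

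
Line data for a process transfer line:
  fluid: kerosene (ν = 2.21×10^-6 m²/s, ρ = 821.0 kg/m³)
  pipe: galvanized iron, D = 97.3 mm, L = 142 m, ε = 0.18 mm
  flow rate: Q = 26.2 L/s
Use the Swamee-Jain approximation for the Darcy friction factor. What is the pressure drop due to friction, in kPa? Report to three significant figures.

Δp ≈ 181 kPa

V = 4Q/(πD²) = 4·0.0262/(π·0.0973²) = 3.524 m/s
Re = VD/ν = 3.524·0.0973/2.21×10^-6 = 1.55×10^5 → turbulent
ε/D = 0.18/97.3 = 0.00185
Swamee-Jain: f = 0.02432
h_f = f(L/D)V²/(2g) = 0.02432·(142/0.0973)·3.524²/(2·9.81) = 22.46 m
Δp = ρg·h_f = 821.0·9.81·22.46 = 180.9 kPa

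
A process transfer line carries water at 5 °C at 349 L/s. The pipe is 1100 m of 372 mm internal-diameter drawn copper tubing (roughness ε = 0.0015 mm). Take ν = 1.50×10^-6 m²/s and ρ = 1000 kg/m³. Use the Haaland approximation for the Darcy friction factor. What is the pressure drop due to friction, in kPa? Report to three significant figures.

Δp ≈ 184 kPa

V = 4Q/(πD²) = 4·0.349/(π·0.372²) = 3.211 m/s
Re = VD/ν = 3.211·0.372/1.50×10^-6 = 7.96×10^5 → turbulent
ε/D = 0.0015/372 = 4.03×10^-6
Haaland: f = 0.01210
h_f = f(L/D)V²/(2g) = 0.01210·(1100/0.372)·3.211²/(2·9.81) = 18.80 m
Δp = ρg·h_f = 1000·9.81·18.80 = 184.5 kPa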